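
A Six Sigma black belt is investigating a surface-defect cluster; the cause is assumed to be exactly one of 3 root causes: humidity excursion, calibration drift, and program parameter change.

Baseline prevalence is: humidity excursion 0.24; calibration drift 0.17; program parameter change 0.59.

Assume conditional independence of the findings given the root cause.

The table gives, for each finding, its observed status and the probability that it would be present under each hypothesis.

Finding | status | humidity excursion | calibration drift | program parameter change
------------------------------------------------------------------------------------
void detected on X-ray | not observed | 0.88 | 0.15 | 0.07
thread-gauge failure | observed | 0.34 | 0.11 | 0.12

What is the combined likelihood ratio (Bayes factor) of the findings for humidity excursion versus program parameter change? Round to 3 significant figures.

Take the product of per-finding likelihoods under each hypothesis (using 1 − P(present | H) for each absent finding), then divide.
  humidity excursion: (1 − 0.88) × 0.34 = 0.0408
  program parameter change: (1 − 0.07) × 0.12 = 0.1116
Bayes factor = 0.0408 / 0.1116 ≈ 0.366

0.366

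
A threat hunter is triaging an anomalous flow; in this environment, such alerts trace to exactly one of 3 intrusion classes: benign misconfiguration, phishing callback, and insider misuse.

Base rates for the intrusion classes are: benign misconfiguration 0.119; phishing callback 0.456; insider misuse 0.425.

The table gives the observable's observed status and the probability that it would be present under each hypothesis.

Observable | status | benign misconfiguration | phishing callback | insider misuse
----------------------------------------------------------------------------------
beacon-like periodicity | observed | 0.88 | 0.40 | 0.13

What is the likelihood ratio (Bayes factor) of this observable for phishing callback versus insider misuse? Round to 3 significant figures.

3.08

The Bayes factor is the ratio of the two likelihoods.
  phishing callback: 0.4
  insider misuse: 0.13
Bayes factor = 0.4 / 0.13 ≈ 3.08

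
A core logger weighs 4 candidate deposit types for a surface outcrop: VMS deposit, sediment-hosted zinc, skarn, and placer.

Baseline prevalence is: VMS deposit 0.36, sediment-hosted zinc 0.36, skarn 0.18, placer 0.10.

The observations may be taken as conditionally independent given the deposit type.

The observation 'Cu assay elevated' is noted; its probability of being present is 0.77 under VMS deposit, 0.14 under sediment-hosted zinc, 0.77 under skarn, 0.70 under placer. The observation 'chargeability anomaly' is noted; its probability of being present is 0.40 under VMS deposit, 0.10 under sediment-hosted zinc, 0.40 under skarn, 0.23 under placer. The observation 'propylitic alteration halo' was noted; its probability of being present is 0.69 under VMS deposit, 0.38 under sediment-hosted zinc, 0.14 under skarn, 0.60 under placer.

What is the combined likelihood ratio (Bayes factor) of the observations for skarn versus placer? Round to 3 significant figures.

Take the product of per-observation likelihoods under each hypothesis, then divide.
  skarn: 0.77 × 0.40 × 0.14 = 0.04312
  placer: 0.70 × 0.23 × 0.60 = 0.0966
Bayes factor = 0.04312 / 0.0966 ≈ 0.446

0.446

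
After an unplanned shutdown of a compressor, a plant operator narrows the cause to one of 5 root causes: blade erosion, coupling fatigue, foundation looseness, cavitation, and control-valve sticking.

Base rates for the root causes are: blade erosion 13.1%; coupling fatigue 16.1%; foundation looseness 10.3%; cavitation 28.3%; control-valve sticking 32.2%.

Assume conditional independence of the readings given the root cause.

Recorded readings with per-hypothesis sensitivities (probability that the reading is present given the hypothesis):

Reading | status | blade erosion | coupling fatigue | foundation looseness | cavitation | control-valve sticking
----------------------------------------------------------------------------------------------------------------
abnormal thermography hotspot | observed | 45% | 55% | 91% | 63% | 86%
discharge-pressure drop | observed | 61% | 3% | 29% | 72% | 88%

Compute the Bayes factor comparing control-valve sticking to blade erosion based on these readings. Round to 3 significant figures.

2.76

Joint likelihood of the reading pattern under each hypothesis:
  control-valve sticking: 0.86 × 0.88 = 0.7568
  blade erosion: 0.45 × 0.61 = 0.2745
Bayes factor = 0.7568 / 0.2745 ≈ 2.76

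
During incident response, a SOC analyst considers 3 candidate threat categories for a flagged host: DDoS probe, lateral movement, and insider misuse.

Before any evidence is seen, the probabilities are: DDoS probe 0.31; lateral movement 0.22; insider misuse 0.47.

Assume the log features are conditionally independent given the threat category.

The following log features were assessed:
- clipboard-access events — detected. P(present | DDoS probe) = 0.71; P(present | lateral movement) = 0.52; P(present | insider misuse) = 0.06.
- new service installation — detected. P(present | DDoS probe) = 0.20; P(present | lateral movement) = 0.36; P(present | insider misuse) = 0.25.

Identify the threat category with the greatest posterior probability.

DDoS probe

For each hypothesis, the unnormalized posterior weight is prior × product of the log feature likelihoods:
  DDoS probe: 0.31 × 0.71 × 0.20 = 0.04402
  lateral movement: 0.22 × 0.52 × 0.36 = 0.041184
  insider misuse: 0.47 × 0.06 × 0.25 = 0.00705
The unnormalized weights sum to 0.092254.
P(DDoS probe | evidence) ≈ 0.04402 / 0.092254 ≈ 0.477
P(lateral movement | evidence) ≈ 0.041184 / 0.092254 ≈ 0.446
P(insider misuse | evidence) ≈ 0.00705 / 0.092254 ≈ 0.076
The largest is 0.477, so DDoS probe is most probable.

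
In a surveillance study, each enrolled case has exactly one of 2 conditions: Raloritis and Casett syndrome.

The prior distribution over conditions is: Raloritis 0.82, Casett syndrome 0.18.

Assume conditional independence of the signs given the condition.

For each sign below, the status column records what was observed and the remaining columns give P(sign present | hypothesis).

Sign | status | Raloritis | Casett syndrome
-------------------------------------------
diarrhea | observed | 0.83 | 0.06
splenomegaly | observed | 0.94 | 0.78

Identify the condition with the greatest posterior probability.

Multiply each prior by the joint likelihood of the sign pattern:
  Raloritis: 0.82 × 0.83 × 0.94 = 0.63976
  Casett syndrome: 0.18 × 0.06 × 0.78 = 0.008424
The unnormalized weights sum to 0.64819.
P(Raloritis | evidence) ≈ 0.63976 / 0.64819 ≈ 0.987
P(Casett syndrome | evidence) ≈ 0.008424 / 0.64819 ≈ 0.013
The largest is 0.987, so Raloritis is most probable.

Raloritis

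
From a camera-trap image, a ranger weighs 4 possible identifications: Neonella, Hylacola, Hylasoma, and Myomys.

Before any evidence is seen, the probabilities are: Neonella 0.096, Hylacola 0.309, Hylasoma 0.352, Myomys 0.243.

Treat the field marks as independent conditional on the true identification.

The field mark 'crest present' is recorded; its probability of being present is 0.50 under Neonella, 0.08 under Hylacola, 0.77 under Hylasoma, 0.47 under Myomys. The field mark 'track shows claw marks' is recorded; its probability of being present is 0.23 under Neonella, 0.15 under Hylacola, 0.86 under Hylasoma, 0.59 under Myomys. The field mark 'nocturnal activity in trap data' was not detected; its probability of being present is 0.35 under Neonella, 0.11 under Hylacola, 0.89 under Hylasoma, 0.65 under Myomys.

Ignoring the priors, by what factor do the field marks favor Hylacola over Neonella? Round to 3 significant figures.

The Bayes factor is the ratio of the joint likelihoods of the field mark pattern under the two hypotheses (using 1 − P(present | H) for each absent field mark).
  Hylacola: 0.08 × 0.15 × (1 − 0.11) = 0.01068
  Neonella: 0.50 × 0.23 × (1 − 0.35) = 0.07475
Bayes factor = 0.01068 / 0.07475 ≈ 0.143

0.143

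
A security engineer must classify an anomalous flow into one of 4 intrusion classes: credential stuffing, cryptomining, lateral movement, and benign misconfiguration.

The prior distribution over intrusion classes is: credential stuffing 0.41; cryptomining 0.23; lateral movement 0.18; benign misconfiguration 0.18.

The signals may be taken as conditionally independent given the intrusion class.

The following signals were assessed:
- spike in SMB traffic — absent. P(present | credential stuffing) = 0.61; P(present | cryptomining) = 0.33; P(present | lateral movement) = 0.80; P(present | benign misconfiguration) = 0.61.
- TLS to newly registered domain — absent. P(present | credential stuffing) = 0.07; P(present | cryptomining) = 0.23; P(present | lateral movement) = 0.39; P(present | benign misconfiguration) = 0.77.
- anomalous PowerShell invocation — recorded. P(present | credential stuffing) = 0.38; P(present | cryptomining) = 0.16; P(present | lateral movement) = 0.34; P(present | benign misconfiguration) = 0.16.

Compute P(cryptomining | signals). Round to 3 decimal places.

By Bayes' rule with conditional independence, the unnormalized weight for each hypothesis is prior × ∏ likelihoods (using 1 − P(present | H) for each absent signal):
  credential stuffing: 0.41 × (1 − 0.61) × (1 − 0.07) × 0.38 = 0.056509
  cryptomining: 0.23 × (1 − 0.33) × (1 − 0.23) × 0.16 = 0.018985
  lateral movement: 0.18 × (1 − 0.80) × (1 − 0.39) × 0.34 = 0.0074664
  benign misconfiguration: 0.18 × (1 − 0.61) × (1 − 0.77) × 0.16 = 0.0025834
Normalizing constant Z = 0.056509 + 0.018985 + 0.0074664 + 0.0025834 = 0.085544.
P(cryptomining | evidence) = 0.018985 / 0.085544 ≈ 0.222.

0.222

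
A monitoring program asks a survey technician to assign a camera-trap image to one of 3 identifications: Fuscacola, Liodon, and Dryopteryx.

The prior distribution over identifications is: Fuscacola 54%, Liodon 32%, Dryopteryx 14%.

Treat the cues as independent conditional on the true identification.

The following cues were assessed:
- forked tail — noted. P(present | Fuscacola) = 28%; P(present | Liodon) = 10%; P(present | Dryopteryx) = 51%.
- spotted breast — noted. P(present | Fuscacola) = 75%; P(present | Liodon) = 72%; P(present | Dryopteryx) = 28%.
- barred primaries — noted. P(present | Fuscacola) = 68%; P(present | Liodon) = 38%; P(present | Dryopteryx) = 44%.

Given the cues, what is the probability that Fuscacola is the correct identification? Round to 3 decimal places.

By Bayes' rule with conditional independence, the unnormalized weight for each hypothesis is prior × ∏ likelihoods:
  Fuscacola: 0.54 × 0.28 × 0.75 × 0.68 = 0.077112
  Liodon: 0.32 × 0.10 × 0.72 × 0.38 = 0.0087552
  Dryopteryx: 0.14 × 0.51 × 0.28 × 0.44 = 0.0087965
Marginal likelihood of the evidence = 0.094664.
P(Fuscacola | evidence) = 0.077112 / 0.094664 ≈ 0.815.

0.815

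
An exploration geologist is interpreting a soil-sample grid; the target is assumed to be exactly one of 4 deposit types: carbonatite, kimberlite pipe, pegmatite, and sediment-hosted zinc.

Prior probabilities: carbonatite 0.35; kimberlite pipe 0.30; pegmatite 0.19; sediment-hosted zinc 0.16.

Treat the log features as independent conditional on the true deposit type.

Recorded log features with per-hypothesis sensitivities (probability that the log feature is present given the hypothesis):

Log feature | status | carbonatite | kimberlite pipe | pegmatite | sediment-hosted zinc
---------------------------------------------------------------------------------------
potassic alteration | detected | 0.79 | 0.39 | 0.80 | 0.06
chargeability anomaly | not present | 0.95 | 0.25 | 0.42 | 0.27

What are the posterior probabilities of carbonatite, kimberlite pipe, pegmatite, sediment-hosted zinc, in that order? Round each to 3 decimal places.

Multiply each prior by the joint likelihood of the log feature pattern (using 1 − P(present | H) for each absent log feature):
  carbonatite: 0.35 × 0.79 × (1 − 0.95) = 0.013825
  kimberlite pipe: 0.30 × 0.39 × (1 − 0.25) = 0.08775
  pegmatite: 0.19 × 0.80 × (1 − 0.42) = 0.08816
  sediment-hosted zinc: 0.16 × 0.06 × (1 − 0.27) = 0.007008
Normalizing constant Z = 0.013825 + 0.08775 + 0.08816 + 0.007008 = 0.19674.
P(carbonatite | evidence) = 0.013825 / 0.19674 ≈ 0.070
P(kimberlite pipe | evidence) = 0.08775 / 0.19674 ≈ 0.446
P(pegmatite | evidence) = 0.08816 / 0.19674 ≈ 0.448
P(sediment-hosted zinc | evidence) = 0.007008 / 0.19674 ≈ 0.036

0.070, 0.446, 0.448, 0.036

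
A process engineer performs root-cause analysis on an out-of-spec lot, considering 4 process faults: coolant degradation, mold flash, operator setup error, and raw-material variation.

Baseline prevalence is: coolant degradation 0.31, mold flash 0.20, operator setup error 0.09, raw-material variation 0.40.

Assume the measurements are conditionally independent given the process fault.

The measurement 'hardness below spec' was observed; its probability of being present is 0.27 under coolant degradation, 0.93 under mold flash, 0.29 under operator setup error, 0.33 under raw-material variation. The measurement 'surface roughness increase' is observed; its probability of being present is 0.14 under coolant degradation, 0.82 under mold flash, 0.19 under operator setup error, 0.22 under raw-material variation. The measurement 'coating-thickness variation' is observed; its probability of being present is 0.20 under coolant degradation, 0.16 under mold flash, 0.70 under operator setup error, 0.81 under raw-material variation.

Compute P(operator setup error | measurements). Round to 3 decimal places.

0.065

For each hypothesis, the unnormalized posterior weight is prior × product of the measurement likelihoods:
  coolant degradation: 0.31 × 0.27 × 0.14 × 0.20 = 0.0023436
  mold flash: 0.20 × 0.93 × 0.82 × 0.16 = 0.024403
  operator setup error: 0.09 × 0.29 × 0.19 × 0.70 = 0.0034713
  raw-material variation: 0.40 × 0.33 × 0.22 × 0.81 = 0.023522
Normalizing constant Z = 0.0023436 + 0.024403 + 0.0034713 + 0.023522 = 0.053741.
P(operator setup error | evidence) = 0.0034713 / 0.053741 ≈ 0.065.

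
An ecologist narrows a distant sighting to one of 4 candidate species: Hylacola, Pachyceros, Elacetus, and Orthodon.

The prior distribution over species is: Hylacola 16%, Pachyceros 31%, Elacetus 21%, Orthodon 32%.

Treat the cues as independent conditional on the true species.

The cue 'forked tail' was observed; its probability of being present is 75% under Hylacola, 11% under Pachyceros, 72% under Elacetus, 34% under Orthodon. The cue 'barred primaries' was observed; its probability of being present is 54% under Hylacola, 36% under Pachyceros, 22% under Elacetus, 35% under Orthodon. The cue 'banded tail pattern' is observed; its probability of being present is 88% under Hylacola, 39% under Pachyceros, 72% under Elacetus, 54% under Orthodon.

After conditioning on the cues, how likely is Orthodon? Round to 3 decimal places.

For each hypothesis, the unnormalized posterior weight is prior × product of the cue likelihoods:
  Hylacola: 0.16 × 0.75 × 0.54 × 0.88 = 0.057024
  Pachyceros: 0.31 × 0.11 × 0.36 × 0.39 = 0.0047876
  Elacetus: 0.21 × 0.72 × 0.22 × 0.72 = 0.02395
  Orthodon: 0.32 × 0.34 × 0.35 × 0.54 = 0.020563
The unnormalized weights sum to 0.10632.
P(Orthodon | evidence) = 0.020563 / 0.10632 ≈ 0.193.

0.193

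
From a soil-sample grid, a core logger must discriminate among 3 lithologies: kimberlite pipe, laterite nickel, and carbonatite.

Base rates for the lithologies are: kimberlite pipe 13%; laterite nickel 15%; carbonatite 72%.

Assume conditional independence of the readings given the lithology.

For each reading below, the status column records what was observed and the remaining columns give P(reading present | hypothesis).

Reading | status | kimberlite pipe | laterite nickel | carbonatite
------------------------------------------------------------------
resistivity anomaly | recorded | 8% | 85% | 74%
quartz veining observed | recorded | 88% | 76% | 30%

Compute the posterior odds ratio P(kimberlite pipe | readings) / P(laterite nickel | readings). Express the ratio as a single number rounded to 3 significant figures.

0.0944

Posterior odds equal prior odds times the likelihood ratio; only the two competing hypotheses matter.
  kimberlite pipe: 0.13 × 0.08 × 0.88 = 0.009152
  laterite nickel: 0.15 × 0.85 × 0.76 = 0.0969
Odds(kimberlite pipe : laterite nickel) = 0.009152 / 0.0969 ≈ 0.0944.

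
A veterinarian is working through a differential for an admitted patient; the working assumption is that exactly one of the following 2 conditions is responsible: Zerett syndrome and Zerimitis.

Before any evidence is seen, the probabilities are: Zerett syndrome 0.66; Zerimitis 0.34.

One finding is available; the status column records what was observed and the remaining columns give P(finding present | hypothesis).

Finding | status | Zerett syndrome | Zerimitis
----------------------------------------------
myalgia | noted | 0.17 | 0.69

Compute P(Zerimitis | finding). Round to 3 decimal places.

0.676

For each hypothesis, the unnormalized posterior weight is prior × likelihood:
  Zerett syndrome: 0.66 × 0.17 = 0.1122
  Zerimitis: 0.34 × 0.69 = 0.2346
The unnormalized weights sum to 0.3468.
P(Zerimitis | evidence) = 0.2346 / 0.3468 ≈ 0.676.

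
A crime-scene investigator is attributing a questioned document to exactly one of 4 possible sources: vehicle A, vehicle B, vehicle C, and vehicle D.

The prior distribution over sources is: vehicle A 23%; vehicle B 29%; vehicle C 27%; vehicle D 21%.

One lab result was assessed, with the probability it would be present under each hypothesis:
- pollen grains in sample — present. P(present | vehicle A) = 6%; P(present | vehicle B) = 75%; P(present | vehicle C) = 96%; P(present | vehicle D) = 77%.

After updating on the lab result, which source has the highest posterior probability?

By Bayes' rule, the unnormalized weight for each hypothesis is prior × likelihood:
  vehicle A: 0.23 × 0.06 = 0.0138
  vehicle B: 0.29 × 0.75 = 0.2175
  vehicle C: 0.27 × 0.96 = 0.2592
  vehicle D: 0.21 × 0.77 = 0.1617
Normalizing constant Z = 0.0138 + 0.2175 + 0.2592 + 0.1617 = 0.6522.
P(vehicle A | evidence) ≈ 0.0138 / 0.6522 ≈ 0.021
P(vehicle B | evidence) ≈ 0.2175 / 0.6522 ≈ 0.333
P(vehicle C | evidence) ≈ 0.2592 / 0.6522 ≈ 0.397
P(vehicle D | evidence) ≈ 0.1617 / 0.6522 ≈ 0.248
The largest is 0.397, so vehicle C is most probable.

vehicle C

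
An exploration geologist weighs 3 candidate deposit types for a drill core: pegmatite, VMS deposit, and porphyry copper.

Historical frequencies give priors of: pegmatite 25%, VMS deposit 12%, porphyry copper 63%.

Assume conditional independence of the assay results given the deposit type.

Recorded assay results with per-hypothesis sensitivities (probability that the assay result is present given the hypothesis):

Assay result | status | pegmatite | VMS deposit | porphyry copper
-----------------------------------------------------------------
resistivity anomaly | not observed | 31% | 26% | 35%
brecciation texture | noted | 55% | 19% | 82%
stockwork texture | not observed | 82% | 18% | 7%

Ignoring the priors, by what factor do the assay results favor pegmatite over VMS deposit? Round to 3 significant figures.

The Bayes factor is the ratio of the joint likelihoods of the assay result pattern under the two hypotheses (using 1 − P(present | H) for each absent assay result).
  pegmatite: (1 − 0.31) × 0.55 × (1 − 0.82) = 0.06831
  VMS deposit: (1 − 0.26) × 0.19 × (1 − 0.18) = 0.11529
Bayes factor = 0.06831 / 0.11529 ≈ 0.592

0.592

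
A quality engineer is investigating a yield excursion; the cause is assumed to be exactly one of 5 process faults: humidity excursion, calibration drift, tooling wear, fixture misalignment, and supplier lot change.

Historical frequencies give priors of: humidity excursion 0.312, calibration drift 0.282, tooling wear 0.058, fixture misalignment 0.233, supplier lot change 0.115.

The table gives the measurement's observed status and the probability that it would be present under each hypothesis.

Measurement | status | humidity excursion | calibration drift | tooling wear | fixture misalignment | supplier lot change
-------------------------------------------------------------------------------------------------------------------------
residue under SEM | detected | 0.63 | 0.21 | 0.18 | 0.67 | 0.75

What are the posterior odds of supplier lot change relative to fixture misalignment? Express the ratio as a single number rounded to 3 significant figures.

Posterior odds equal prior odds times the likelihood ratio; only the two competing hypotheses matter.
  supplier lot change: 0.115 × 0.75 = 0.08625
  fixture misalignment: 0.233 × 0.67 = 0.15611
Posterior odds = 0.08625 / 0.15611 ≈ 0.552.

0.552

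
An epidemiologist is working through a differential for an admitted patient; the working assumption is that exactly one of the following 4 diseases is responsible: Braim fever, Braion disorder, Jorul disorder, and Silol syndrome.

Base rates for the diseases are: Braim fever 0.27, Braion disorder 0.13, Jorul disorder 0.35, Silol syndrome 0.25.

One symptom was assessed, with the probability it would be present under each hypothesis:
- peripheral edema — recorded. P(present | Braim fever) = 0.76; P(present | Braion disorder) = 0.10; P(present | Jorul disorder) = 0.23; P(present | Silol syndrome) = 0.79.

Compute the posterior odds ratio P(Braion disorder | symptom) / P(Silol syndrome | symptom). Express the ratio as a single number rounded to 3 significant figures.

0.0658

Posterior odds equal prior odds times the likelihood ratio; only the two competing hypotheses matter.
  Braion disorder: 0.13 × 0.10 = 0.013
  Silol syndrome: 0.25 × 0.79 = 0.1975
Posterior odds = 0.013 / 0.1975 ≈ 0.0658.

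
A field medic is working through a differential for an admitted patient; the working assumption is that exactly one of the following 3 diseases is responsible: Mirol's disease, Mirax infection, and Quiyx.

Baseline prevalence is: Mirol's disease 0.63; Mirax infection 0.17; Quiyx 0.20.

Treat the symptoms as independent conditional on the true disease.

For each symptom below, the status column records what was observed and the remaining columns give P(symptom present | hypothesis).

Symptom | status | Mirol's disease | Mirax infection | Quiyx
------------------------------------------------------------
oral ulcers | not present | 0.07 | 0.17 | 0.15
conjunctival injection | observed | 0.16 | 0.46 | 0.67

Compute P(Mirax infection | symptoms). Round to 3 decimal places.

0.238

Multiply each prior by the joint likelihood of the symptom pattern (using 1 − P(present | H) for each absent symptom):
  Mirol's disease: 0.63 × (1 − 0.07) × 0.16 = 0.093744
  Mirax infection: 0.17 × (1 − 0.17) × 0.46 = 0.064906
  Quiyx: 0.20 × (1 − 0.15) × 0.67 = 0.1139
Normalizing constant Z = 0.093744 + 0.064906 + 0.1139 = 0.27255.
P(Mirax infection | evidence) = 0.064906 / 0.27255 ≈ 0.238.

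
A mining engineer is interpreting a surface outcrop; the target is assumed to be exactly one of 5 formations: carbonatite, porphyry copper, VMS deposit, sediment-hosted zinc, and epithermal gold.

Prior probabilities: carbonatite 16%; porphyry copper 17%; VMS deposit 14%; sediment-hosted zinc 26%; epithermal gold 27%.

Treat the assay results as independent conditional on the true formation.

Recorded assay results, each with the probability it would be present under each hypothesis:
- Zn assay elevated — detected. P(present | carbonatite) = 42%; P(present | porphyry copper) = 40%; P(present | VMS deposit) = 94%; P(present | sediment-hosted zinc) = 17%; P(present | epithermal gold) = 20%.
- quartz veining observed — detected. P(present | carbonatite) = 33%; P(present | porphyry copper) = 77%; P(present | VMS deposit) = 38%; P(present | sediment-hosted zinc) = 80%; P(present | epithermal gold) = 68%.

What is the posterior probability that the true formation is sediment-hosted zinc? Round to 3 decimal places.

Multiply each prior by the joint likelihood of the assay result pattern:
  carbonatite: 0.16 × 0.42 × 0.33 = 0.022176
  porphyry copper: 0.17 × 0.40 × 0.77 = 0.05236
  VMS deposit: 0.14 × 0.94 × 0.38 = 0.050008
  sediment-hosted zinc: 0.26 × 0.17 × 0.80 = 0.03536
  epithermal gold: 0.27 × 0.20 × 0.68 = 0.03672
Normalizing constant Z = 0.022176 + 0.05236 + 0.050008 + 0.03536 + 0.03672 = 0.19662.
P(sediment-hosted zinc | evidence) = 0.03536 / 0.19662 ≈ 0.180.

0.180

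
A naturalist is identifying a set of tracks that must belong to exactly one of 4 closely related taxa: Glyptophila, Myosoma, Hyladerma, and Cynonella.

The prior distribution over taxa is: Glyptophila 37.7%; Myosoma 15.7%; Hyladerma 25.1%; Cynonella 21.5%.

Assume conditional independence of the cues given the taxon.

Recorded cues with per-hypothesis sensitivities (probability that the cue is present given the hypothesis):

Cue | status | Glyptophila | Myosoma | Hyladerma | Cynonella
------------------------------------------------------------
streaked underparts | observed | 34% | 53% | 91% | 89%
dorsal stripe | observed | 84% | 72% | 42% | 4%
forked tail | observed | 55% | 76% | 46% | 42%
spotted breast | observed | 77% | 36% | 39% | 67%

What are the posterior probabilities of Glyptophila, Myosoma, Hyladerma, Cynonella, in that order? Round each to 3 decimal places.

0.560, 0.201, 0.212, 0.026

For each hypothesis, the unnormalized posterior weight is prior × product of the cue likelihoods:
  Glyptophila: 0.377 × 0.34 × 0.84 × 0.55 × 0.77 = 0.045599
  Myosoma: 0.157 × 0.53 × 0.72 × 0.76 × 0.36 = 0.016392
  Hyladerma: 0.251 × 0.91 × 0.42 × 0.46 × 0.39 = 0.01721
  Cynonella: 0.215 × 0.89 × 0.04 × 0.42 × 0.67 = 0.0021538
Normalizing constant Z = 0.045599 + 0.016392 + 0.01721 + 0.0021538 = 0.081355.
P(Glyptophila | evidence) = 0.045599 / 0.081355 ≈ 0.560
P(Myosoma | evidence) = 0.016392 / 0.081355 ≈ 0.201
P(Hyladerma | evidence) = 0.01721 / 0.081355 ≈ 0.212
P(Cynonella | evidence) = 0.0021538 / 0.081355 ≈ 0.026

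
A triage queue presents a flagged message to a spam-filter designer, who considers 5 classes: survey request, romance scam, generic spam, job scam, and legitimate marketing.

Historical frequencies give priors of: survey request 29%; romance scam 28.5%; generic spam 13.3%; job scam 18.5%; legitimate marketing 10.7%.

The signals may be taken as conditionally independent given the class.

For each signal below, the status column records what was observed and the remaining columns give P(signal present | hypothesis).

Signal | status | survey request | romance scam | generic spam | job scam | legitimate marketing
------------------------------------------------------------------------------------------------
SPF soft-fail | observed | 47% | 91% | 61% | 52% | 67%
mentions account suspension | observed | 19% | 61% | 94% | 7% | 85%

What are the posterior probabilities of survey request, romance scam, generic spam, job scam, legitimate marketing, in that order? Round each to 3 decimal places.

Multiply each prior by the joint likelihood of the signal pattern:
  survey request: 0.290 × 0.47 × 0.19 = 0.025897
  romance scam: 0.285 × 0.91 × 0.61 = 0.1582
  generic spam: 0.133 × 0.61 × 0.94 = 0.076262
  job scam: 0.185 × 0.52 × 0.07 = 0.006734
  legitimate marketing: 0.107 × 0.67 × 0.85 = 0.060937
Marginal likelihood of the evidence = 0.32803.
P(survey request | evidence) = 0.025897 / 0.32803 ≈ 0.079
P(romance scam | evidence) = 0.1582 / 0.32803 ≈ 0.482
P(generic spam | evidence) = 0.076262 / 0.32803 ≈ 0.232
P(job scam | evidence) = 0.006734 / 0.32803 ≈ 0.021
P(legitimate marketing | evidence) = 0.060937 / 0.32803 ≈ 0.186

0.079, 0.482, 0.232, 0.021, 0.186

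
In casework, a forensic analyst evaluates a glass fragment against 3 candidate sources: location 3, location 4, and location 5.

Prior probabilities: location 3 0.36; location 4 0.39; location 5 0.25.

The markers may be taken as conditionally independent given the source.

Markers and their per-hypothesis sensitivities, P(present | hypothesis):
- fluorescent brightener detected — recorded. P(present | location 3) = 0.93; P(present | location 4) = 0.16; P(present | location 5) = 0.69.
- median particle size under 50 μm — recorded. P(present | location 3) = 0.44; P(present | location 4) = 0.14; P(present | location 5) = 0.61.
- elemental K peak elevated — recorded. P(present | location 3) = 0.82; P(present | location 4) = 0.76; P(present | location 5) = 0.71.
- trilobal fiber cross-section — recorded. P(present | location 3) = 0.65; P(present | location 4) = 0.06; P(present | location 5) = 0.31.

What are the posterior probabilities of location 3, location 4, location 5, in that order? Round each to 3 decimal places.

Multiply each prior by the joint likelihood of the marker pattern:
  location 3: 0.36 × 0.93 × 0.44 × 0.82 × 0.65 = 0.078517
  location 4: 0.39 × 0.16 × 0.14 × 0.76 × 0.06 = 0.00039836
  location 5: 0.25 × 0.69 × 0.61 × 0.71 × 0.31 = 0.02316
Marginal likelihood of the evidence = 0.10208.
P(location 3 | evidence) = 0.078517 / 0.10208 ≈ 0.769
P(location 4 | evidence) = 0.00039836 / 0.10208 ≈ 0.004
P(location 5 | evidence) = 0.02316 / 0.10208 ≈ 0.227

0.769, 0.004, 0.227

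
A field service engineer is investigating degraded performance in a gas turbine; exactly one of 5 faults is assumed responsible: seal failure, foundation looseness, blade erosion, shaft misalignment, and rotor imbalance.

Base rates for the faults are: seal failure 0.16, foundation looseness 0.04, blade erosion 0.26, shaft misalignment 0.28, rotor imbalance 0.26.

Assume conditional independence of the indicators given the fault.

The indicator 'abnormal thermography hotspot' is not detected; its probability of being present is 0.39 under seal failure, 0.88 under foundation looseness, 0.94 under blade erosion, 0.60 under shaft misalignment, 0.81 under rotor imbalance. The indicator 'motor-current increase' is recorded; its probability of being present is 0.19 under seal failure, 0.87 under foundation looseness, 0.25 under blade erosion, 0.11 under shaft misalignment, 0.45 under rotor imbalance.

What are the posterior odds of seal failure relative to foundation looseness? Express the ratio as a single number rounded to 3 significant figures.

The normalizing constant cancels in an odds ratio, so compute prior × likelihood for the two hypotheses only (using 1 − P(present | H) for each absent indicator):
  seal failure: 0.16 × (1 − 0.39) × 0.19 = 0.018544
  foundation looseness: 0.04 × (1 − 0.88) × 0.87 = 0.004176
Odds(seal failure : foundation looseness) = 0.018544 / 0.004176 ≈ 4.44.

4.44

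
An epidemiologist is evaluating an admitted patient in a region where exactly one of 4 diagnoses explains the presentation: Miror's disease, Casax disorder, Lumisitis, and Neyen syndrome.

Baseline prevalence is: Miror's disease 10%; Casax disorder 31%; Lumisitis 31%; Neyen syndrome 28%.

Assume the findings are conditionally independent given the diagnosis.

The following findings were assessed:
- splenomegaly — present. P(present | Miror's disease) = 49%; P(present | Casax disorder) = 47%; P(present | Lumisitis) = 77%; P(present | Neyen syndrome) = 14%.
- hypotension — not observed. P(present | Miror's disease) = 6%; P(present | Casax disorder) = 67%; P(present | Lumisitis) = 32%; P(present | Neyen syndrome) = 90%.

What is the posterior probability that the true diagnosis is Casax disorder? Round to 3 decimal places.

For each hypothesis, the unnormalized posterior weight is prior × product of the finding likelihoods (using 1 − P(present | H) for each absent finding):
  Miror's disease: 0.10 × 0.49 × (1 − 0.06) = 0.04606
  Casax disorder: 0.31 × 0.47 × (1 − 0.67) = 0.048081
  Lumisitis: 0.31 × 0.77 × (1 − 0.32) = 0.16232
  Neyen syndrome: 0.28 × 0.14 × (1 − 0.90) = 0.00392
The unnormalized weights sum to 0.26038.
P(Casax disorder | evidence) = 0.048081 / 0.26038 ≈ 0.185.

0.185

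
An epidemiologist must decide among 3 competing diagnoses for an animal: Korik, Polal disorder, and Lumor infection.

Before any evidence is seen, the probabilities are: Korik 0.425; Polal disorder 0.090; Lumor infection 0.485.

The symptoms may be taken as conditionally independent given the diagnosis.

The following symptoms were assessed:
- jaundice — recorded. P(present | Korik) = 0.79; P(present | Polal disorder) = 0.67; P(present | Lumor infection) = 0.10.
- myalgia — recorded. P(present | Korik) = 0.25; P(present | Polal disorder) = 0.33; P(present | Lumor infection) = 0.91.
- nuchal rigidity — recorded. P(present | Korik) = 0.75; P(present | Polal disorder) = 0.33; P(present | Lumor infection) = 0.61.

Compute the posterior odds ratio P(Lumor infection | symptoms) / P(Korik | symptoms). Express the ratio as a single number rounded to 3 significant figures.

0.428

Unnormalized posterior weight (prior times the symptom likelihoods) for each of the two hypotheses:
  Lumor infection: 0.485 × 0.10 × 0.91 × 0.61 = 0.026922
  Korik: 0.425 × 0.79 × 0.25 × 0.75 = 0.062953
Posterior odds = 0.026922 / 0.062953 ≈ 0.428.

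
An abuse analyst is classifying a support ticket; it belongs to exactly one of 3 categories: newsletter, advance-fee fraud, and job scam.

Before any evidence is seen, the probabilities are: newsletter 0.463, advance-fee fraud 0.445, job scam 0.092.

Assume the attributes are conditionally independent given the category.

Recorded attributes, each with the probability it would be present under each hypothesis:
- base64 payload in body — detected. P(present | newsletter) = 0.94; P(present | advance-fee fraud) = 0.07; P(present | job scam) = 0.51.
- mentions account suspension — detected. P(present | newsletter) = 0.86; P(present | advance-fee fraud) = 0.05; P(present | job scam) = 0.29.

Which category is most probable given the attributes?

For each hypothesis, the unnormalized posterior weight is prior × product of the attribute likelihoods:
  newsletter: 0.463 × 0.94 × 0.86 = 0.37429
  advance-fee fraud: 0.445 × 0.07 × 0.05 = 0.0015575
  job scam: 0.092 × 0.51 × 0.29 = 0.013607
Normalizing constant Z = 0.37429 + 0.0015575 + 0.013607 = 0.38945.
P(newsletter | evidence) ≈ 0.37429 / 0.38945 ≈ 0.961
P(advance-fee fraud | evidence) ≈ 0.0015575 / 0.38945 ≈ 0.004
P(job scam | evidence) ≈ 0.013607 / 0.38945 ≈ 0.035
The largest is 0.961, so newsletter is most probable.

newsletter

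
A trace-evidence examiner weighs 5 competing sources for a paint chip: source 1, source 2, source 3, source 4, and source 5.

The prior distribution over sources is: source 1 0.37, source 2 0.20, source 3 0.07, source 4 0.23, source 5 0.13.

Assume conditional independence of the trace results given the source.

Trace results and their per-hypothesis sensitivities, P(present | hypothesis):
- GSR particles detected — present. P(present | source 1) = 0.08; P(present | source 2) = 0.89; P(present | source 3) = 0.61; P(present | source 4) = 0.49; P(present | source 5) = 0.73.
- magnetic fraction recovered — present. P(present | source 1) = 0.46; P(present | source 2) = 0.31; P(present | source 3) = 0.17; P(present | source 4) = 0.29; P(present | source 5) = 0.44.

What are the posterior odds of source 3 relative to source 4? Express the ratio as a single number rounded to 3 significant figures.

0.222

Posterior odds equal prior odds times the likelihood ratio; only the two competing hypotheses matter.
  source 3: 0.07 × 0.61 × 0.17 = 0.007259
  source 4: 0.23 × 0.49 × 0.29 = 0.032683
Odds(source 3 : source 4) = 0.007259 / 0.032683 ≈ 0.222.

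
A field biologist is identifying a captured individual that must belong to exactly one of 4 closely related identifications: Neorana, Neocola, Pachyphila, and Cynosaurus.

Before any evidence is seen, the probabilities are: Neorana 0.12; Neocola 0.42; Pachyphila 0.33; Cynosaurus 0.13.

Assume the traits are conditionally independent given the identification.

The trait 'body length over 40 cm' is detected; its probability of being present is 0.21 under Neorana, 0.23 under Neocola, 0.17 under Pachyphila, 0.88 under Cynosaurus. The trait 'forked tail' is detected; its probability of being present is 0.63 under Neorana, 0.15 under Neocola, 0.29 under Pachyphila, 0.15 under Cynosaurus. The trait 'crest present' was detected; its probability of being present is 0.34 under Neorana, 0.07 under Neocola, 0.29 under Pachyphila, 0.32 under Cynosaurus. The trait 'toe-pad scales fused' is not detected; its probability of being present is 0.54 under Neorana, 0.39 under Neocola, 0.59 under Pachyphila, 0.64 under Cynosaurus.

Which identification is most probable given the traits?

For each hypothesis, the unnormalized posterior weight is prior × product of the trait likelihoods (using 1 − P(present | H) for each absent trait):
  Neorana: 0.12 × 0.21 × 0.63 × 0.34 × (1 − 0.54) = 0.002483
  Neocola: 0.42 × 0.23 × 0.15 × 0.07 × (1 − 0.39) = 0.00061872
  Pachyphila: 0.33 × 0.17 × 0.29 × 0.29 × (1 − 0.59) = 0.0019344
  Cynosaurus: 0.13 × 0.88 × 0.15 × 0.32 × (1 − 0.64) = 0.0019768
Marginal likelihood of the evidence = 0.0070129.
P(Neorana | evidence) ≈ 0.002483 / 0.0070129 ≈ 0.354
P(Neocola | evidence) ≈ 0.00061872 / 0.0070129 ≈ 0.088
P(Pachyphila | evidence) ≈ 0.0019344 / 0.0070129 ≈ 0.276
P(Cynosaurus | evidence) ≈ 0.0019768 / 0.0070129 ≈ 0.282
The largest is 0.354, so Neorana is most probable.

Neorana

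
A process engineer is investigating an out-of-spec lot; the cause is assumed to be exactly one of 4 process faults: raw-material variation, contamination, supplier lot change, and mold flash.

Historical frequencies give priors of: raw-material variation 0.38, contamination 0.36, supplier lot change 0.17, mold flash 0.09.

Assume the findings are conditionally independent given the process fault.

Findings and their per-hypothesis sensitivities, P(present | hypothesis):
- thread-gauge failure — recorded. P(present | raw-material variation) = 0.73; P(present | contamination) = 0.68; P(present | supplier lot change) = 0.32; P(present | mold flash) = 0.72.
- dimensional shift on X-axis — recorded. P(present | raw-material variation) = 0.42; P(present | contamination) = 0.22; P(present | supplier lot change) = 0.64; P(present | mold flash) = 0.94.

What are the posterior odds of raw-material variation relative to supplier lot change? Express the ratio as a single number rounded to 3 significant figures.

Unnormalized posterior weight (prior times the finding likelihoods) for each of the two hypotheses:
  raw-material variation: 0.38 × 0.73 × 0.42 = 0.11651
  supplier lot change: 0.17 × 0.32 × 0.64 = 0.034816
Odds(raw-material variation : supplier lot change) = 0.11651 / 0.034816 ≈ 3.35.

3.35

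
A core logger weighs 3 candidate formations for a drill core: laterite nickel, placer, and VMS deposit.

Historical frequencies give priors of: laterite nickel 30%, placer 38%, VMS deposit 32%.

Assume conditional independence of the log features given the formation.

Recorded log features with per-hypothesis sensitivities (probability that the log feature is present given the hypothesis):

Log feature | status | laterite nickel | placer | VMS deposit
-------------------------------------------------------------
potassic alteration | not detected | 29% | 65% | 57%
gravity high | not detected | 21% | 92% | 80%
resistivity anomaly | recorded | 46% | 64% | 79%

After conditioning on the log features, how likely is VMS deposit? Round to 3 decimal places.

0.205

Multiply each prior by the joint likelihood of the log feature pattern (using 1 − P(present | H) for each absent log feature):
  laterite nickel: 0.30 × (1 − 0.29) × (1 − 0.21) × 0.46 = 0.077404
  placer: 0.38 × (1 − 0.65) × (1 − 0.92) × 0.64 = 0.0068096
  VMS deposit: 0.32 × (1 − 0.57) × (1 − 0.80) × 0.79 = 0.021741
Normalizing constant Z = 0.077404 + 0.0068096 + 0.021741 = 0.10595.
P(VMS deposit | evidence) = 0.021741 / 0.10595 ≈ 0.205.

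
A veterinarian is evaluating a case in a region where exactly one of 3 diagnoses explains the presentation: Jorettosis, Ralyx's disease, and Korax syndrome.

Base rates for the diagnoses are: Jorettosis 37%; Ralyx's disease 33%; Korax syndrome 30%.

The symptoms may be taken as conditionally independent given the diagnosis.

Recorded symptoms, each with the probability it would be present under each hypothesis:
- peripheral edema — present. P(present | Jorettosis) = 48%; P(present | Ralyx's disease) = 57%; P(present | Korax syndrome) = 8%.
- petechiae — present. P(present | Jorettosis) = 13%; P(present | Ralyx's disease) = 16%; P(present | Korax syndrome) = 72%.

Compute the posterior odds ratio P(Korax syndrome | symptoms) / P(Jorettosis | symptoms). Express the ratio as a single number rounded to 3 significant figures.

0.748

The normalizing constant cancels in an odds ratio, so compute prior × likelihood for the two hypotheses only:
  Korax syndrome: 0.30 × 0.08 × 0.72 = 0.01728
  Jorettosis: 0.37 × 0.48 × 0.13 = 0.023088
Posterior odds = 0.01728 / 0.023088 ≈ 0.748.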